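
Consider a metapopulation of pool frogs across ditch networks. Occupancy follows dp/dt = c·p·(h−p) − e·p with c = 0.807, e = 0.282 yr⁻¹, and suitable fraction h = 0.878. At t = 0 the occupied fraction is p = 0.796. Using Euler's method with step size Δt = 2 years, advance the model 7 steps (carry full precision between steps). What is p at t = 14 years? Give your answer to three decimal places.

0.529

Update rule: p ← p + [c·p·(h−p) − e·p]·Δt with Δt = 2.
  1  |  dp/dt·Δt = -0.343595  |  p_1 = 0.452405
  2  |  dp/dt·Δt = +0.055605  |  p_2 = 0.508010
  3  |  dp/dt·Δt = +0.016847  |  p_3 = 0.524858
  4  |  dp/dt·Δt = +0.003134  |  p_4 = 0.527992
  5  |  dp/dt·Δt = +0.000482  |  p_5 = 0.528474
  6  |  dp/dt·Δt = +0.000071  |  p_6 = 0.528545
  7  |  dp/dt·Δt = +0.000010  |  p_7 = 0.528556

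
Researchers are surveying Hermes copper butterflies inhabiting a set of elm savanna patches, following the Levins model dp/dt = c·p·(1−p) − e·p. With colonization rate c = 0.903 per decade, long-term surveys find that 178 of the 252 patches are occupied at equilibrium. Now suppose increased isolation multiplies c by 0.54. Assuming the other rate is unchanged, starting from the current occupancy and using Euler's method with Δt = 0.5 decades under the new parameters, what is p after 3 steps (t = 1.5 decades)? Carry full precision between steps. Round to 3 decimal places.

Observed p* = 178/252 = 0.70635.
Balance c(1−p*) = e gives e = 0.903×(1 − 0.70635) = 0.26517.
Starting from p₀ = 0.70635; update p ← p + (dp/dt)·Δt with the new parameters.
  1  |  dp/dt·Δt = -0.043079  |  p_1 = 0.663270
  2  |  dp/dt·Δt = -0.033485  |  p_2 = 0.629785
  3  |  dp/dt·Δt = -0.026653  |  p_3 = 0.603132

0.603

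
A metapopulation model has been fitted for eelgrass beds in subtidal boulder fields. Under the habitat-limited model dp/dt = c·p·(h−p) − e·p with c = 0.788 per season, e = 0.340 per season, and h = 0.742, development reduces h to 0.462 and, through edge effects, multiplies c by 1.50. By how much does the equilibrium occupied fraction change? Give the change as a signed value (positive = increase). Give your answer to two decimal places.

-0.14

Before: p* = h − e/c = 0.742 − 0.340/0.788 = 0.742 − 0.4315 = 0.3105.
After: c = 1.182, e = 0.34, h = 0.462; p* = 0.462 − 0.34/1.182 = 0.1744.
Δp* = 0.1744 − 0.3105 = -0.1362.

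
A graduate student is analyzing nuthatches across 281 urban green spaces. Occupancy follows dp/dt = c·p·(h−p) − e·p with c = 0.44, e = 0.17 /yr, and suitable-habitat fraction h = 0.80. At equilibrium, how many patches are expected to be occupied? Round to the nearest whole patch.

p* = h − e/c = 0.80 − 0.3864 = 0.4136.
Expected occupied patches = N × p* = 281 × 0.4136 = 116.23 ≈ 116.

116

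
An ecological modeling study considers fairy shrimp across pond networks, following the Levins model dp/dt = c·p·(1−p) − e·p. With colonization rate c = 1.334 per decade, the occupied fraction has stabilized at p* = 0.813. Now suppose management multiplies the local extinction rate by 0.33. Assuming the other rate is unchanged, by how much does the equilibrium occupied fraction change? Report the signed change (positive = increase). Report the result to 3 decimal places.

0.125

Balance c(1−p*) = e gives e = 1.334×(1 − 0.81300) = 0.24946.
New p* = 1 − e/c = 1 − 0.08232/1.33400 = 0.93829.
Δp* = 0.93829 − 0.81300 = +0.12529.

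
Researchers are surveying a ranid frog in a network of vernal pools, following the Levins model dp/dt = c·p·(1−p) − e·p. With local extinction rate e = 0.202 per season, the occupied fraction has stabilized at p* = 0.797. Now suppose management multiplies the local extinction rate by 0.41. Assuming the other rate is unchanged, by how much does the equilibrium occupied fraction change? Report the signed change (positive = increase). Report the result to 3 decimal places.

0.120

Balance c(1−p*) = e gives c = e/(1 − 0.79700) = 0.202/0.20300 = 0.99507.
New p* = 1 − e/c = 1 − 0.08282/0.99507 = 0.91677.
Δp* = 0.91677 − 0.79700 = +0.11977.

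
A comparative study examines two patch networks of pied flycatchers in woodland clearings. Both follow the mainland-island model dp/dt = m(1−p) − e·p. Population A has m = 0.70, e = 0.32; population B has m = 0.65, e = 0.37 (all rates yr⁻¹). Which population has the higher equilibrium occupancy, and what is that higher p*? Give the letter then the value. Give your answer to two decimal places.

A: p*_A = m/(m+e) = 0.70/1.0200 = 0.6863.
B: p*_B = 0.65/1.0200 = 0.6373.
A is higher at 0.6863.

A, 0.69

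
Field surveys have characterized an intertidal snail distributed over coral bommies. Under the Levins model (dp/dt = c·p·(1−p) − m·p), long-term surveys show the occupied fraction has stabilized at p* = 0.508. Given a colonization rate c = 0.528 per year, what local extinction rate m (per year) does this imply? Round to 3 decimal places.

At equilibrium c(1−p*) = m.
m = 0.528 × (1 − 0.508) = 0.528 × 0.4920 = 0.2598.

0.260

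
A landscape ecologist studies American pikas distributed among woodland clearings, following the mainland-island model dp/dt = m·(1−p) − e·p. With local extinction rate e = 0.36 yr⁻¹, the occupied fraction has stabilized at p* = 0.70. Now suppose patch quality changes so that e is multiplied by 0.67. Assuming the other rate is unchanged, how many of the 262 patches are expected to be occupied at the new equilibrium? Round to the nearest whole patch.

204

Balance m(1−p*) = e·p* gives m = e·p*/(1−p*) = 0.36×0.70000/0.30000 = 0.84000.
New p* = m/(m+e) = 0.84000/(0.84000+0.24120) = 0.77691.
Expected occupied = 262 × 0.77691 = 203.55 ≈ 204.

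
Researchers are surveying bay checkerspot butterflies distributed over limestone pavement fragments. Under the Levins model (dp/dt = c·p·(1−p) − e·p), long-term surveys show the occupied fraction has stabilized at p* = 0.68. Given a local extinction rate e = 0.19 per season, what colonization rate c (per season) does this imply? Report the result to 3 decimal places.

0.594

At equilibrium c(1−p*) = e, so c = e/(1−p*).
c = 0.19/(1 − 0.68) = 0.19/0.3200 = 0.5938.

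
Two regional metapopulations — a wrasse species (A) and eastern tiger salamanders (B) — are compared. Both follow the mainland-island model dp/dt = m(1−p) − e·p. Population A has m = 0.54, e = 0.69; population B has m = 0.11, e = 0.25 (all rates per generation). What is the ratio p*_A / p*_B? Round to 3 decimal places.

1.437

A: p*_A = m/(m+e) = 0.54/1.2300 = 0.4390.
B: p*_B = 0.11/0.3600 = 0.3056.
p*_A / p*_B = 0.4390/0.3056 = 1.4368.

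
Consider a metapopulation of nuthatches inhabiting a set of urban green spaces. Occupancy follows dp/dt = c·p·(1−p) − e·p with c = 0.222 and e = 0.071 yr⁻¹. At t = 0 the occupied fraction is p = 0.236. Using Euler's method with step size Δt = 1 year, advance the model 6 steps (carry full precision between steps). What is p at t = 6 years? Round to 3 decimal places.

Update rule: p ← p + [c·p·(1−p) − e·p]·Δt with Δt = 1.
step 1: Δp = +0.02327, p = 0.25927
step 2: Δp = +0.02423, p = 0.28350
step 3: Δp = +0.02497, p = 0.30846
step 4: Δp = +0.02545, p = 0.33392
step 5: Δp = +0.02567, p = 0.35959
step 6: Δp = +0.02559, p = 0.38518

0.385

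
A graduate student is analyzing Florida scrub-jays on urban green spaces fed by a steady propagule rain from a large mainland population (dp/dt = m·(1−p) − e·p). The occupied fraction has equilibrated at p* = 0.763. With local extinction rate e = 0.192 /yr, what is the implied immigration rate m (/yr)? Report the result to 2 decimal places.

0.62

At equilibrium m(1−p*) = e·p*, so m = e·p*/(1−p*).
m = 0.192 × 0.763 / 0.2370 = 0.1465/0.2370 = 0.6181.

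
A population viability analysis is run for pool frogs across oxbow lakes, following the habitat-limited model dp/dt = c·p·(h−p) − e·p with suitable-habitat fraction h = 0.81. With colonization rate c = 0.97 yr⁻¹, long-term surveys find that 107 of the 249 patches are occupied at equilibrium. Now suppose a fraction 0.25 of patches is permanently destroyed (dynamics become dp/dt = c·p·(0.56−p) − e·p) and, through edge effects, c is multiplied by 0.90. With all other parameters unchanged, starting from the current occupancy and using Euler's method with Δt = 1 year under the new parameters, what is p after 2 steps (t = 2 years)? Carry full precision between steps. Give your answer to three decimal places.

0.269

Observed p* = 107/249 = 0.42972.
Balance c(h−p*) = e gives e = 0.97×(0.81 − 0.42972) = 0.36887.
Starting from p₀ = 0.42972; update p ← p + (dp/dt)·Δt with the new parameters.
p: 0.42972 → 0.32008  (Δp = -0.10964)
p: 0.32008 → 0.26905  (Δp = -0.05103)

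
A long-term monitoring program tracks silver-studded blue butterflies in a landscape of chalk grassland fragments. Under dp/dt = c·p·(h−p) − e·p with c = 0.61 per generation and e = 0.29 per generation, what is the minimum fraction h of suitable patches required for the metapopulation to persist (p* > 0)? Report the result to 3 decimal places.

p* = h − e/c is positive only when h > e/c.
h_min = e/c = 0.29/0.61 = 0.4754.

0.475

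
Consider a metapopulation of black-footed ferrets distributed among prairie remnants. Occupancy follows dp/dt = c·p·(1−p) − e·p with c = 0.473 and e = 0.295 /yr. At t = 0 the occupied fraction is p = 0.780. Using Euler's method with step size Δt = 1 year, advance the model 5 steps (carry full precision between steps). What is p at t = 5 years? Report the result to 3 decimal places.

0.454

Update rule: p ← p + [c·p·(1−p) − e·p]·Δt with Δt = 1.
step 1: Δp = -0.14893, p = 0.63107
step 2: Δp = -0.07604, p = 0.55503
step 3: Δp = -0.04692, p = 0.50811
step 4: Δp = -0.03167, p = 0.47644
step 5: Δp = -0.02256, p = 0.45388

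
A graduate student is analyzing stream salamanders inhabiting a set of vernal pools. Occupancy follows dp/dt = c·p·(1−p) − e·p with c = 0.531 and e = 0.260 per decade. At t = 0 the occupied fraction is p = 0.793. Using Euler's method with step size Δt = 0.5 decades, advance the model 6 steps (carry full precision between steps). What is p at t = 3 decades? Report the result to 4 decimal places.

0.5948

Update rule: p ← p + [c·p·(1−p) − e·p]·Δt with Δt = 0.5.
p: 0.79300 → 0.73349  (Δp = -0.05951)
p: 0.73349 → 0.69004  (Δp = -0.04345)
p: 0.69004 → 0.65712  (Δp = -0.03292)
p: 0.65712 → 0.63152  (Δp = -0.02560)
p: 0.63152 → 0.61120  (Δp = -0.02031)
p: 0.61120 → 0.59484  (Δp = -0.01636)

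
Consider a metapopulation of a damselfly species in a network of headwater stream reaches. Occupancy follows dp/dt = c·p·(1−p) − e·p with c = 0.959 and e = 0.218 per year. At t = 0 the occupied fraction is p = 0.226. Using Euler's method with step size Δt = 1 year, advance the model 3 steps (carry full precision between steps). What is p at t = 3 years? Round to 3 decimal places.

Update rule: p ← p + [c·p·(1−p) − e·p]·Δt with Δt = 1.
step 1: Δp = +0.11848, p = 0.34448
step 2: Δp = +0.14146, p = 0.48594
step 3: Δp = +0.13362, p = 0.61957

0.620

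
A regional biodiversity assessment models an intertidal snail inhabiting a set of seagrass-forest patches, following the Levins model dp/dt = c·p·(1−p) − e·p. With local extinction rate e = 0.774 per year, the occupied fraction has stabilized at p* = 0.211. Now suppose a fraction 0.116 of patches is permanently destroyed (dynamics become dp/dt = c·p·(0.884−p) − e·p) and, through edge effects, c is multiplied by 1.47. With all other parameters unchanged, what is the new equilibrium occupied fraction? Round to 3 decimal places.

Balance c(1−p*) = e gives c = e/(1 − 0.21100) = 0.774/0.78900 = 0.98099.
New p* = 0.884 − e/c = 0.884 − 0.77400/1.44206 = 0.34727.

0.347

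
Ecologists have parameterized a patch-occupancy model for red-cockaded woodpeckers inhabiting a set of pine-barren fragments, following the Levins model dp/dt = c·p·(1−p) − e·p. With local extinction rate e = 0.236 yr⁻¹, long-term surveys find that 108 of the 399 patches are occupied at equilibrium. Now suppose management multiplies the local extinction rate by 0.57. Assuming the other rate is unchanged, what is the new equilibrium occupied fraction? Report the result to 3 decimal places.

0.584

Observed p* = 108/399 = 0.27068.
Balance c(1−p*) = e gives c = e/(1 − 0.27068) = 0.236/0.72932 = 0.32359.
New p* = 1 − e/c = 1 − 0.13452/0.32359 = 0.58429.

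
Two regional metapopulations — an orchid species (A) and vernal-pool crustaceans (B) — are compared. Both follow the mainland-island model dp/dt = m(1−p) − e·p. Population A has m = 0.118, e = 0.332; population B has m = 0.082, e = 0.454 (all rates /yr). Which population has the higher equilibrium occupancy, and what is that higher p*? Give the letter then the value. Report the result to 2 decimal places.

A: p*_A = m/(m+e) = 0.118/0.4500 = 0.2622.
B: p*_B = 0.082/0.5360 = 0.1530.
A is higher at 0.2622.

A, 0.26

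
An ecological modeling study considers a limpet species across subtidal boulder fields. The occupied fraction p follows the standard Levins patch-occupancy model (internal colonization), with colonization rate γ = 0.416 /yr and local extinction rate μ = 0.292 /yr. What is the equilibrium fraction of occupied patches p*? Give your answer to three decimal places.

Setting dp/dt = 0 and dividing through by p* gives γ·(1−p*) = μ.
So p* = 1 − μ/γ = 1 − 0.292/0.416 = 1 − 0.7019 = 0.2981.

0.298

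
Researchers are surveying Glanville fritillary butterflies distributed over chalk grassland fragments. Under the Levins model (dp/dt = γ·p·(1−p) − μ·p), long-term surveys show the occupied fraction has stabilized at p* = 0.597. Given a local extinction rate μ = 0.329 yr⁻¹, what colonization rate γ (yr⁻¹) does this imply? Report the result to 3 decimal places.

0.816

At equilibrium γ(1−p*) = μ, so γ = μ/(1−p*).
γ = 0.329/(1 − 0.597) = 0.329/0.4030 = 0.8164.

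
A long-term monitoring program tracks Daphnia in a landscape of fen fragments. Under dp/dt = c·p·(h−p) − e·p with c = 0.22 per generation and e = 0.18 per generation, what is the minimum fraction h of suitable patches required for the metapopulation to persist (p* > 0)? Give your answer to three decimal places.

p* = h − e/c is positive only when h > e/c.
h_min = e/c = 0.18/0.22 = 0.8182.

0.818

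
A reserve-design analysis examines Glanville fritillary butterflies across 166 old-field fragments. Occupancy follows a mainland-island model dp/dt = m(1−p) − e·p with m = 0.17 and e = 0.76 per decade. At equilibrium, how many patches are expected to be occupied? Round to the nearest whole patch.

30

p* = m/(m+e) = 0.17/0.9300 = 0.1828.
Expected occupied patches = N × p* = 166 × 0.1828 = 30.34 ≈ 30.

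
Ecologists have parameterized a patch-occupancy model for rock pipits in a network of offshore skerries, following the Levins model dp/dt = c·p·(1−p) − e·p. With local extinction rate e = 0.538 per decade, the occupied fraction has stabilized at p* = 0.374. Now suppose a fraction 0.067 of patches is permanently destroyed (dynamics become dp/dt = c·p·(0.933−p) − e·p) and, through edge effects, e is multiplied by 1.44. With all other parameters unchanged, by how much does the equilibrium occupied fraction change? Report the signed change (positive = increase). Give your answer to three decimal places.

Balance c(1−p*) = e gives c = e/(1 − 0.37400) = 0.538/0.62600 = 0.85942.
New p* = 0.933 − e/c = 0.933 − 0.77472/0.85942 = 0.03155.
Δp* = 0.03155 − 0.37400 = -0.34245.

-0.342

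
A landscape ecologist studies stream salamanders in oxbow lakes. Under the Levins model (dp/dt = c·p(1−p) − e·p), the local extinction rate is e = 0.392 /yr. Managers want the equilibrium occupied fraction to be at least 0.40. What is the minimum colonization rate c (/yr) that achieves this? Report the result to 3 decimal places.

p* = 1 − e/c ≥ 0.40 requires e/c ≤ 0.6000, i.e. c ≥ e/0.6000.
c_min = 0.392/0.6000 = 0.6533.

0.653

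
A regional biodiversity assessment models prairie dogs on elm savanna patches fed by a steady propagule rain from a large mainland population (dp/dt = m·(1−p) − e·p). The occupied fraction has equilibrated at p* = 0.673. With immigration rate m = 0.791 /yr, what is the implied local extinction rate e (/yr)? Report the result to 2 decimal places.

At equilibrium m(1−p*) = e·p*, so e = m(1−p*)/p*.
e = 0.791 × 0.3270 / 0.673 = 0.3843.

0.38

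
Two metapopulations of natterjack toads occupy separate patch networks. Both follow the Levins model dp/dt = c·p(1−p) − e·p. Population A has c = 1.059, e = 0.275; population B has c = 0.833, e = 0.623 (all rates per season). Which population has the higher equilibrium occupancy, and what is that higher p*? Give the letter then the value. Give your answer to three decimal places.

A, 0.740

A: p*_A = 1 − 0.275/1.059 = 0.7403.
B: p*_B = 1 − 0.623/0.833 = 0.2521.
A is higher at 0.7403.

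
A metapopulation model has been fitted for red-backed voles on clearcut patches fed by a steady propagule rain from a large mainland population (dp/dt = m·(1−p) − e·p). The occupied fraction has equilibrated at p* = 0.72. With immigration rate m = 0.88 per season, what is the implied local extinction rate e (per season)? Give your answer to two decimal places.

0.34

At equilibrium m(1−p*) = e·p*, so e = m(1−p*)/p*.
e = 0.88 × 0.2800 / 0.72 = 0.3422.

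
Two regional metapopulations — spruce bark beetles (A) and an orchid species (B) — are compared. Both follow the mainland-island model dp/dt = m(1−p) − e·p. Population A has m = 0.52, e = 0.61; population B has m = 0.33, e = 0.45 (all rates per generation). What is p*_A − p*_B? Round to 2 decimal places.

0.04

A: p*_A = m/(m+e) = 0.52/1.1300 = 0.4602.
B: p*_B = 0.33/0.7800 = 0.4231.
p*_A − p*_B = 0.4602 − 0.4231 = 0.0371.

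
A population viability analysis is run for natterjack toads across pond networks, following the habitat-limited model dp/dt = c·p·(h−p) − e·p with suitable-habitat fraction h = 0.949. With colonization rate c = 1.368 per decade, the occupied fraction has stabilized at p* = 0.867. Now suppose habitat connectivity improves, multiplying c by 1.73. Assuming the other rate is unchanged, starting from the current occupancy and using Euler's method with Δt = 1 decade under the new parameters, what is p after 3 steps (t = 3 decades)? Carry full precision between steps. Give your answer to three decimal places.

0.947

Balance c(h−p*) = e gives e = 1.368×(0.949 − 0.86700) = 0.11218.
Starting from p₀ = 0.86700; update p ← p + (dp/dt)·Δt with the new parameters.
p: 0.86700 → 0.93800  (Δp = +0.07100)
p: 0.93800 → 0.85720  (Δp = -0.08080)
p: 0.85720 → 0.94727  (Δp = +0.09007)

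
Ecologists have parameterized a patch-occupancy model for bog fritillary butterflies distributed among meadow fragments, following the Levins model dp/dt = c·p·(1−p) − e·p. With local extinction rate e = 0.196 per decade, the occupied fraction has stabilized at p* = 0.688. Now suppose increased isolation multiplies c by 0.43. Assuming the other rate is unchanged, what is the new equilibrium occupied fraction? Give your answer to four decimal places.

0.2744

Balance c(1−p*) = e gives c = e/(1 − 0.68800) = 0.196/0.31200 = 0.62821.
New p* = 1 − e/c = 1 − 0.19600/0.27013 = 0.27442.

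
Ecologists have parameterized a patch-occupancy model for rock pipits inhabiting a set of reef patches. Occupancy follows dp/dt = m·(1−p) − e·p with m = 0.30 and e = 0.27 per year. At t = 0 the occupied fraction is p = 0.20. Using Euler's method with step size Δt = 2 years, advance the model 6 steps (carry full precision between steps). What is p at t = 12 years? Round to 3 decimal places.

0.526

Update rule: p ← p + [m·(1−p) − e·p]·Δt with Δt = 2.
step 1: Δp = +0.37200, p = 0.57200
step 2: Δp = -0.05208, p = 0.51992
step 3: Δp = +0.00729, p = 0.52721
step 4: Δp = -0.00102, p = 0.52619
step 5: Δp = +0.00014, p = 0.52633
step 6: Δp = -0.00002, p = 0.52631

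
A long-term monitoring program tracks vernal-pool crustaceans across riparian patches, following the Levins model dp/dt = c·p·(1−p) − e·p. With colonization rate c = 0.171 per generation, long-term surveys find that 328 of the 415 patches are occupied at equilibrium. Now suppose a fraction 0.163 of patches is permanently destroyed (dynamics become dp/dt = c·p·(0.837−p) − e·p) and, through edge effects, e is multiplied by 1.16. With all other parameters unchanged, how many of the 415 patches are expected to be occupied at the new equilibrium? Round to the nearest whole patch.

246

Observed p* = 328/415 = 0.79036.
Balance c(1−p*) = e gives e = 0.171×(1 − 0.79036) = 0.03585.
New p* = 0.837 − e/c = 0.837 − 0.04159/0.17100 = 0.59378.
Expected occupied = 415 × 0.59378 = 246.42 ≈ 246.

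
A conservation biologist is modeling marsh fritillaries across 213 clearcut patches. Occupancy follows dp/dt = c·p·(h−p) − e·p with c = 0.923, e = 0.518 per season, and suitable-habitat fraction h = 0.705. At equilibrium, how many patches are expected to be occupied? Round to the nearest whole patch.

31

p* = h − e/c = 0.705 − 0.5612 = 0.1438.
Expected occupied patches = N × p* = 213 × 0.1438 = 30.63 ≈ 31.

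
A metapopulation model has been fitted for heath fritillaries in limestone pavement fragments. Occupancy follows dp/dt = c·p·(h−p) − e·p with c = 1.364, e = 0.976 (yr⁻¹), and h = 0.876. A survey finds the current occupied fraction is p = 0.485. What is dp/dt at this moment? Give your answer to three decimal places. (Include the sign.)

-0.215

Colonization term: c·p·(h−p) = 1.364×0.485×0.3910 = 0.25866.
Extinction term: e·p = 0.47336.
dp/dt = 0.25866 − 0.47336 = -0.21470.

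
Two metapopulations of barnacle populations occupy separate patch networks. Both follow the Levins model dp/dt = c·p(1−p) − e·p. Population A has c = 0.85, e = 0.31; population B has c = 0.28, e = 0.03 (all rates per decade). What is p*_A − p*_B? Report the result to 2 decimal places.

A: p*_A = 1 − 0.31/0.85 = 0.6353.
B: p*_B = 1 − 0.03/0.28 = 0.8929.
p*_A − p*_B = 0.6353 − 0.8929 = -0.2576.

-0.26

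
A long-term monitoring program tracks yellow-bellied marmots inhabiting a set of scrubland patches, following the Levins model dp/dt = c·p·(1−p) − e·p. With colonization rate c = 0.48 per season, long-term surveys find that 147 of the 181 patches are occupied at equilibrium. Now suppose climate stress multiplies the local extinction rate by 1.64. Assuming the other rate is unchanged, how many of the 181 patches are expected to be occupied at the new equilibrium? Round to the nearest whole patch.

125

Observed p* = 147/181 = 0.81215.
Balance c(1−p*) = e gives e = 0.48×(1 − 0.81215) = 0.09017.
New p* = 1 − e/c = 1 − 0.14788/0.48000 = 0.69192.
Expected occupied = 181 × 0.69192 = 125.24 ≈ 125.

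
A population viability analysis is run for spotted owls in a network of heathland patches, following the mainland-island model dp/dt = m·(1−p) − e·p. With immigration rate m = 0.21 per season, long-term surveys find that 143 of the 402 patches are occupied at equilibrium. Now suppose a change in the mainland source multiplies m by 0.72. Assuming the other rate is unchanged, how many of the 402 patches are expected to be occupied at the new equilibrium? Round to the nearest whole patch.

114

Observed p* = 143/402 = 0.35572.
Balance m(1−p*) = e·p* gives e = m(1−p*)/p* = 0.21×0.64428/0.35572 = 0.38035.
New p* = m/(m+e) = 0.15120/(0.15120+0.38035) = 0.28445.
Expected occupied = 402 × 0.28445 = 114.35 ≈ 114.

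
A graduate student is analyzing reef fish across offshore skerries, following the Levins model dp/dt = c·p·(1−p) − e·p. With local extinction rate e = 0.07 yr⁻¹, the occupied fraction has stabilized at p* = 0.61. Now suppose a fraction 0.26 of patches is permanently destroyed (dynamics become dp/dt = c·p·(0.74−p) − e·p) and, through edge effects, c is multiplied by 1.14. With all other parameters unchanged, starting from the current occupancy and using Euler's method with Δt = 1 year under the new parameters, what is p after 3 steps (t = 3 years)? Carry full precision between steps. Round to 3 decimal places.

Balance c(1−p*) = e gives c = e/(1 − 0.61000) = 0.07/0.39000 = 0.17949.
Starting from p₀ = 0.61000; update p ← p + (dp/dt)·Δt with the new parameters.
  1  |  dp/dt·Δt = -0.026474  |  p_1 = 0.583526
  2  |  dp/dt·Δt = -0.022164  |  p_2 = 0.561362
  3  |  dp/dt·Δt = -0.018776  |  p_3 = 0.542586

0.543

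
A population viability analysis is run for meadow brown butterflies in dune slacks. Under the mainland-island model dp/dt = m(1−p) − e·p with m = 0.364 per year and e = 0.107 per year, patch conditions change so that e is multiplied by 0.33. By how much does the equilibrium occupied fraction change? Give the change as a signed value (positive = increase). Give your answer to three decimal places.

Before: p* = 0.364/(0.364+0.107) = 0.7728.
After: m = 0.364, e = 0.03531; p* = 0.364/0.3993 = 0.9116.
Δp* = 0.9116 − 0.7728 = +0.1387.

0.139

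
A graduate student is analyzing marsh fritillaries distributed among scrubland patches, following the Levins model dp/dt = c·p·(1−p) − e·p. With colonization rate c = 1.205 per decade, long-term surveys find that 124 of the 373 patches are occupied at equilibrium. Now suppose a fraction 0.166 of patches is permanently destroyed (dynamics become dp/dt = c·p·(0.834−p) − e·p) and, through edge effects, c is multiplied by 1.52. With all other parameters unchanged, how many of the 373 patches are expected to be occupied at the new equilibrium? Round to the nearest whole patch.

Observed p* = 124/373 = 0.33244.
Balance c(1−p*) = e gives e = 1.205×(1 − 0.33244) = 0.80441.
New p* = 0.834 − e/c = 0.834 − 0.80441/1.83160 = 0.39482.
Expected occupied = 373 × 0.39482 = 147.27 ≈ 147.

147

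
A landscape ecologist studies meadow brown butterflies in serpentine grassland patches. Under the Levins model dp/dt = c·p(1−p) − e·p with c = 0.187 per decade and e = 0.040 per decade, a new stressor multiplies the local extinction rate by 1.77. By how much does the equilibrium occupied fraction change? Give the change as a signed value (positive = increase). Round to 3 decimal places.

-0.165

Before: p* = 1 − 0.040/0.187 = 0.7861.
After the change, c = 0.187, e = 0.0708, so p* = 1 − 0.0708/0.187 = 0.6214.
Δp* = 0.6214 − 0.7861 = -0.1647.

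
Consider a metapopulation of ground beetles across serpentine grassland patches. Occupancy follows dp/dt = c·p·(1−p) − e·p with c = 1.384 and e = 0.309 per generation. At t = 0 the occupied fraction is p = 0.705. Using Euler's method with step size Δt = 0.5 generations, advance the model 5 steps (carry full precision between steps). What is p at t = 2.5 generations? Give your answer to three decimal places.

Update rule: p ← p + [c·p·(1−p) − e·p]·Δt with Δt = 0.5.
p: 0.70500 → 0.74000  (Δp = +0.03500)
p: 0.74000 → 0.75881  (Δp = +0.01881)
p: 0.75881 → 0.76822  (Δp = +0.00941)
p: 0.76822 → 0.77275  (Δp = +0.00453)
p: 0.77275 → 0.77488  (Δp = +0.00213)

0.775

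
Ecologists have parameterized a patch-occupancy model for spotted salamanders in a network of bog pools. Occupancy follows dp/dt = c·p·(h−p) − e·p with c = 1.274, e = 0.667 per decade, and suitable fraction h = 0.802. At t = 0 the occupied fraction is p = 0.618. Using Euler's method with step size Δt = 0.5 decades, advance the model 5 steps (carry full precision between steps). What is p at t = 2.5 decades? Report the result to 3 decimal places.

0.339

Update rule: p ← p + [c·p·(h−p) − e·p]·Δt with Δt = 0.5.
p: 0.61800 → 0.48433  (Δp = -0.13367)
p: 0.48433 → 0.42081  (Δp = -0.06352)
p: 0.42081 → 0.38265  (Δp = -0.03816)
p: 0.38265 → 0.35725  (Δp = -0.02540)
p: 0.35725 → 0.33932  (Δp = -0.01793)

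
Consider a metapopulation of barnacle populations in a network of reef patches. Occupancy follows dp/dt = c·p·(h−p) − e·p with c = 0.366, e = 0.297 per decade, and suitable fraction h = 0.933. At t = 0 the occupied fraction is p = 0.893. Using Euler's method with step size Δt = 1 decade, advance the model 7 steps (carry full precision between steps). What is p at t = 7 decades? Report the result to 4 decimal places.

0.2990

Update rule: p ← p + [c·p·(h−p) − e·p]·Δt with Δt = 1.
step 1: Δp = -0.25215, p = 0.64085
step 2: Δp = -0.12181, p = 0.51904
step 3: Δp = -0.07552, p = 0.44353
step 4: Δp = -0.05227, p = 0.39126
step 5: Δp = -0.03863, p = 0.35263
step 6: Δp = -0.02983, p = 0.32280
step 7: Δp = -0.02378, p = 0.29902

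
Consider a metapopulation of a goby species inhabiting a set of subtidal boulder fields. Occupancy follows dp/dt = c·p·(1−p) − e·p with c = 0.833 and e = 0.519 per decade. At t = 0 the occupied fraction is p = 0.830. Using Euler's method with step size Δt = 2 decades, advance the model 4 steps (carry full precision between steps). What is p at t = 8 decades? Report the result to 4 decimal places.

0.3460

Update rule: p ← p + [c·p·(1−p) − e·p]·Δt with Δt = 2.
t = 2: p = 0.83000 + (-0.62647) = 0.20353
t = 4: p = 0.20353 + (+0.05880) = 0.26234
t = 6: p = 0.26234 + (+0.05009) = 0.31243
t = 8: p = 0.31243 + (+0.03358) = 0.34601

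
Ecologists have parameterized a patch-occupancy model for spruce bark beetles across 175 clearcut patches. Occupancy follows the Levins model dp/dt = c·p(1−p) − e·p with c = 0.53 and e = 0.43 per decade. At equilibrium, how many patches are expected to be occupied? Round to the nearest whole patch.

33

p* = 1 − e/c = 1 − 0.43/0.53 = 0.1887.
Expected occupied patches = N × p* = 175 × 0.1887 = 33.02 ≈ 33.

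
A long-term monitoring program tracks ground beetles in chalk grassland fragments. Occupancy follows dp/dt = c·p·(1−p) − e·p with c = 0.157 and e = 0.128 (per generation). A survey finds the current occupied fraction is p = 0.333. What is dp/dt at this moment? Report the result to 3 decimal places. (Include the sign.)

-0.008

Colonization term: c·p·(1−p) = 0.157×0.333×0.6670 = 0.03487.
Extinction term: e·p = 0.04262.
dp/dt = 0.03487 − 0.04262 = -0.00775.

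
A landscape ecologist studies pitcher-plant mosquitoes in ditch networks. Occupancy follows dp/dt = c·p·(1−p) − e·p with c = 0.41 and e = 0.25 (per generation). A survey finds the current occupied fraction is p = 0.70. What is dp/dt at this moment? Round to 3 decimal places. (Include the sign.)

-0.089

Colonization term: c·p·(1−p) = 0.41×0.70×0.3000 = 0.08610.
Extinction term: e·p = 0.17500.
dp/dt = 0.08610 − 0.17500 = -0.08890.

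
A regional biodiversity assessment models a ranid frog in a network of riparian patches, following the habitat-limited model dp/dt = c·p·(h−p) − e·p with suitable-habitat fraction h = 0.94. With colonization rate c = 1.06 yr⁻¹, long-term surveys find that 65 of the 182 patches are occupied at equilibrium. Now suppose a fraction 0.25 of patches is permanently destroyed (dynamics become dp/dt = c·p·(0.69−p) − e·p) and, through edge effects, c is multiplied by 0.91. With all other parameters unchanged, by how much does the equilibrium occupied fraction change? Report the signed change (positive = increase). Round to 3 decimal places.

-0.308

Observed p* = 65/182 = 0.35714.
Balance c(h−p*) = e gives e = 1.06×(0.94 − 0.35714) = 0.61783.
New p* = 0.69 − e/c = 0.69 − 0.61783/0.96460 = 0.04950.
Δp* = 0.04950 − 0.35714 = -0.30764.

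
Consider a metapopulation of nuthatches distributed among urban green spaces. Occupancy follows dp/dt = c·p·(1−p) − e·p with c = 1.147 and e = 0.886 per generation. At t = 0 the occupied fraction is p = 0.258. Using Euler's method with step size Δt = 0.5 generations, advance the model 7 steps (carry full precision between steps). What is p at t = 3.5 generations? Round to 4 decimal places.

Update rule: p ← p + [c·p·(1−p) − e·p]·Δt with Δt = 0.5.
step 1: Δp = -0.00451, p = 0.25349
step 2: Δp = -0.00377, p = 0.24972
step 3: Δp = -0.00318, p = 0.24655
step 4: Δp = -0.00269, p = 0.24386
step 5: Δp = -0.00228, p = 0.24158
step 6: Δp = -0.00194, p = 0.23964
step 7: Δp = -0.00166, p = 0.23798

0.2380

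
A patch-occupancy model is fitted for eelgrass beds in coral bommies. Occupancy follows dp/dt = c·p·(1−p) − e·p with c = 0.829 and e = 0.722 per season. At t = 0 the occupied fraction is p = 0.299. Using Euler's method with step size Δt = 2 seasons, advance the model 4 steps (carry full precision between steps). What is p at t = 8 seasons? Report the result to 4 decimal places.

Update rule: p ← p + [c·p·(1−p) − e·p]·Δt with Δt = 2.
t = 2: p = 0.29900 + (-0.08424) = 0.21476
t = 4: p = 0.21476 + (-0.03051) = 0.18425
t = 6: p = 0.18425 + (-0.01686) = 0.16739
t = 8: p = 0.16739 + (-0.01064) = 0.15676

0.1568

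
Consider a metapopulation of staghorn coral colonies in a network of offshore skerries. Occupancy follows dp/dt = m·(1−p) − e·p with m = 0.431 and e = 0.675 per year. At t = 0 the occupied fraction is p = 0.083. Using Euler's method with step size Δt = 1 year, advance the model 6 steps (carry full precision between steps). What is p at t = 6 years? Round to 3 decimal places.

Update rule: p ← p + [m·(1−p) − e·p]·Δt with Δt = 1.
  1  |  dp/dt·Δt = +0.339202  |  p_1 = 0.422202
  2  |  dp/dt·Δt = -0.035955  |  p_2 = 0.386247
  3  |  dp/dt·Δt = +0.003811  |  p_3 = 0.390058
  4  |  dp/dt·Δt = -0.000404  |  p_4 = 0.389654
  5  |  dp/dt·Δt = +0.000043  |  p_5 = 0.389697
  6  |  dp/dt·Δt = -0.000005  |  p_6 = 0.389692

0.390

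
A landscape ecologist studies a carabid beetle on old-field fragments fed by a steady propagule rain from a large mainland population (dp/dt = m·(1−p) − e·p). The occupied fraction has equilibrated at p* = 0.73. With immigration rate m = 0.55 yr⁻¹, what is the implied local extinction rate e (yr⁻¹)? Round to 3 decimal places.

At equilibrium m(1−p*) = e·p*, so e = m(1−p*)/p*.
e = 0.55 × 0.2700 / 0.73 = 0.2034.

0.203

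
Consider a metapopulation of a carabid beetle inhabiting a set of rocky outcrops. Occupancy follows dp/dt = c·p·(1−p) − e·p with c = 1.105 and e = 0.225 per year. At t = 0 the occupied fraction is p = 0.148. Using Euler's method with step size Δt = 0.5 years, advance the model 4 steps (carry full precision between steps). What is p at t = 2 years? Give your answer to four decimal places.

0.4313

Update rule: p ← p + [c·p·(1−p) − e·p]·Δt with Δt = 0.5.
t = 0.5: p = 0.14800 + (+0.05302) = 0.20102
t = 1: p = 0.20102 + (+0.06612) = 0.26714
t = 1.5: p = 0.26714 + (+0.07811) = 0.34525
t = 2: p = 0.34525 + (+0.08605) = 0.43131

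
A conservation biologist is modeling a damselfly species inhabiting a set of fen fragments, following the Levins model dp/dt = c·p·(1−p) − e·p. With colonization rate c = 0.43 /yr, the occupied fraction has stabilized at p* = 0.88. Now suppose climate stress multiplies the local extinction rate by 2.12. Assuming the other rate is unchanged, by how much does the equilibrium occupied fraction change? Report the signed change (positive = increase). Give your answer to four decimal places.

Balance c(1−p*) = e gives e = 0.43×(1 − 0.88000) = 0.05160.
New p* = 1 − e/c = 1 − 0.10939/0.43000 = 0.74560.
Δp* = 0.74560 − 0.88000 = -0.13440.

-0.1344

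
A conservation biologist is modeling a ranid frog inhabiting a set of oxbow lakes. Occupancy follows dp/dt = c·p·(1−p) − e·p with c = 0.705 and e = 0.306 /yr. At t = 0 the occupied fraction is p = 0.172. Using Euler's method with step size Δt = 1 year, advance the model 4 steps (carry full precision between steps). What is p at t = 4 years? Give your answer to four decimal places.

0.3847

Update rule: p ← p + [c·p·(1−p) − e·p]·Δt with Δt = 1.
t = 1: p = 0.17200 + (+0.04777) = 0.21977
t = 2: p = 0.21977 + (+0.05364) = 0.27341
t = 3: p = 0.27341 + (+0.05639) = 0.32980
t = 4: p = 0.32980 + (+0.05491) = 0.38471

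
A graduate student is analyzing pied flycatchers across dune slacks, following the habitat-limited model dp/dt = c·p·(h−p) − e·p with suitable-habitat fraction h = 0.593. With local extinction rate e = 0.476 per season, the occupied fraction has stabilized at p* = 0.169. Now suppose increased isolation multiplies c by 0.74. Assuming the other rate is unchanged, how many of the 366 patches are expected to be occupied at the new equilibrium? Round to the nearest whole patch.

Balance c(h−p*) = e gives c = e/(0.593 − 0.16900) = 0.476/0.42400 = 1.12264.
New p* = 0.593 − e/c = 0.593 − 0.47600/0.83075 = 0.02002.
Expected occupied = 366 × 0.02002 = 7.33 ≈ 7.

7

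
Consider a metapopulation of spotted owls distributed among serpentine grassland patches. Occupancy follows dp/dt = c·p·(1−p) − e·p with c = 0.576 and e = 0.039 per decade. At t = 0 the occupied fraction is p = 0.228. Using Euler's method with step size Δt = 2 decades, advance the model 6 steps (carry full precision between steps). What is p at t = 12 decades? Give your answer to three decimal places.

Update rule: p ← p + [c·p·(1−p) − e·p]·Δt with Δt = 2.
  1  |  dp/dt·Δt = +0.184986  |  p_1 = 0.412986
  2  |  dp/dt·Δt = +0.247065  |  p_2 = 0.660051
  3  |  dp/dt·Δt = +0.207006  |  p_3 = 0.867057
  4  |  dp/dt·Δt = +0.065159  |  p_4 = 0.932217
  5  |  dp/dt·Δt = +0.000081  |  p_5 = 0.932297
  6  |  dp/dt·Δt = -0.000006  |  p_6 = 0.932291

0.932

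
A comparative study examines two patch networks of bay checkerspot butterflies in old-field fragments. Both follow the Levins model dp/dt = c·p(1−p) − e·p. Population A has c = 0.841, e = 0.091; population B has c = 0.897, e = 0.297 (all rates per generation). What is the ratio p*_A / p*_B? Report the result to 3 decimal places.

A: p*_A = 1 − 0.091/0.841 = 0.8918.
B: p*_B = 1 − 0.297/0.897 = 0.6689.
p*_A / p*_B = 0.8918/0.6689 = 1.3332.

1.333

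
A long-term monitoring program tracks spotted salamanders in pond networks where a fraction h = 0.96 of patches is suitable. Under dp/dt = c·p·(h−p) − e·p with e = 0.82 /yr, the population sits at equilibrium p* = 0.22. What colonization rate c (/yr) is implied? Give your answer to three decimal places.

At equilibrium c(h−p*) = e, so c = e/(h−p*).
c = 0.82/(0.96 − 0.22) = 0.82/0.7400 = 1.1081.

1.108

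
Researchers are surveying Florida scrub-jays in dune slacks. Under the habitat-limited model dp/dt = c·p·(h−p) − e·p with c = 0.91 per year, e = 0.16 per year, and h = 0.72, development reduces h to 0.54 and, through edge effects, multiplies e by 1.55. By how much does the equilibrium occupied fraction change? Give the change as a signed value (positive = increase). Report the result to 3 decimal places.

Before: p* = h − e/c = 0.72 − 0.16/0.91 = 0.72 − 0.1758 = 0.5442.
After: c = 0.91, e = 0.248, h = 0.54; p* = 0.54 − 0.248/0.91 = 0.2675.
Δp* = 0.2675 − 0.5442 = -0.2767.

-0.277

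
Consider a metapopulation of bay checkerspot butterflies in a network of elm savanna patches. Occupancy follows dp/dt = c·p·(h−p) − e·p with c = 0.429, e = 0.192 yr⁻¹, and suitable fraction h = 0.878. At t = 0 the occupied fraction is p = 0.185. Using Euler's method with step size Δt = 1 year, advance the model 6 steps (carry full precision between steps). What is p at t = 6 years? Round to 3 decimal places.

Update rule: p ← p + [c·p·(h−p) − e·p]·Δt with Δt = 1.
p: 0.18500 → 0.20448  (Δp = +0.01948)
p: 0.20448 → 0.22430  (Δp = +0.01982)
p: 0.22430 → 0.24414  (Δp = +0.01984)
p: 0.24414 → 0.26365  (Δp = +0.01951)
p: 0.26365 → 0.28252  (Δp = +0.01887)
p: 0.28252 → 0.30045  (Δp = +0.01793)

0.300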